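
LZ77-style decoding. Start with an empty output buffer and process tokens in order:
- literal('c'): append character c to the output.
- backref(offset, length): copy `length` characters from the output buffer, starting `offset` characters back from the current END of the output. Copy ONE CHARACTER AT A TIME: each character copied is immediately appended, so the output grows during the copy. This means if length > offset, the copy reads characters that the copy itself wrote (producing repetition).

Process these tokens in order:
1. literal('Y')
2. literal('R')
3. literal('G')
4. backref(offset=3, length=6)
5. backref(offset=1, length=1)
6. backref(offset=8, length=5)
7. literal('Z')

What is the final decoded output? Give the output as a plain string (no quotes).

Answer: YRGYRGYRGGGYRGYZ

Derivation:
Token 1: literal('Y'). Output: "Y"
Token 2: literal('R'). Output: "YR"
Token 3: literal('G'). Output: "YRG"
Token 4: backref(off=3, len=6) (overlapping!). Copied 'YRGYRG' from pos 0. Output: "YRGYRGYRG"
Token 5: backref(off=1, len=1). Copied 'G' from pos 8. Output: "YRGYRGYRGG"
Token 6: backref(off=8, len=5). Copied 'GYRGY' from pos 2. Output: "YRGYRGYRGGGYRGY"
Token 7: literal('Z'). Output: "YRGYRGYRGGGYRGYZ"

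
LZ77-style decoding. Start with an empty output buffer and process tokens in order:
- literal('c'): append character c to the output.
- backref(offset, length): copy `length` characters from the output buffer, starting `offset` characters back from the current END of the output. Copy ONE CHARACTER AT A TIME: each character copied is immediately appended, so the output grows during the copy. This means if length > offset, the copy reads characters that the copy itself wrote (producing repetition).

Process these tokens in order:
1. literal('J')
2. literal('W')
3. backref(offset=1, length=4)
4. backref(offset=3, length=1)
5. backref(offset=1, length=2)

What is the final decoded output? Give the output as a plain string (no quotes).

Token 1: literal('J'). Output: "J"
Token 2: literal('W'). Output: "JW"
Token 3: backref(off=1, len=4) (overlapping!). Copied 'WWWW' from pos 1. Output: "JWWWWW"
Token 4: backref(off=3, len=1). Copied 'W' from pos 3. Output: "JWWWWWW"
Token 5: backref(off=1, len=2) (overlapping!). Copied 'WW' from pos 6. Output: "JWWWWWWWW"

Answer: JWWWWWWWW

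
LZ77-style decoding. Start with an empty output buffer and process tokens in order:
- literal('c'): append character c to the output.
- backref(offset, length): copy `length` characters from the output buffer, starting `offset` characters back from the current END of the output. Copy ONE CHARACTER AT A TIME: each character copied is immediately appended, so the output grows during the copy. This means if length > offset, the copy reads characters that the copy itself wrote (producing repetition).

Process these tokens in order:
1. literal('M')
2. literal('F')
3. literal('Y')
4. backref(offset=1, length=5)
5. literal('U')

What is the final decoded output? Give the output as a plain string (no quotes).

Token 1: literal('M'). Output: "M"
Token 2: literal('F'). Output: "MF"
Token 3: literal('Y'). Output: "MFY"
Token 4: backref(off=1, len=5) (overlapping!). Copied 'YYYYY' from pos 2. Output: "MFYYYYYY"
Token 5: literal('U'). Output: "MFYYYYYYU"

Answer: MFYYYYYYU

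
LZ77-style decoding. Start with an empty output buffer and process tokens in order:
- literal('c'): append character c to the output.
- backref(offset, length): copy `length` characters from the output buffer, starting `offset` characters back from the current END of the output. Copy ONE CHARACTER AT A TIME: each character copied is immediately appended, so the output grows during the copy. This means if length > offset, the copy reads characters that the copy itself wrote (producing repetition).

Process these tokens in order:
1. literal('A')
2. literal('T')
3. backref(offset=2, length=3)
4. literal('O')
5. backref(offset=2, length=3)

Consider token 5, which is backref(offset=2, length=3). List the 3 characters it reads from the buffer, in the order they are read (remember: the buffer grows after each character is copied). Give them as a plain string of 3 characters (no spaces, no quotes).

Answer: AOA

Derivation:
Token 1: literal('A'). Output: "A"
Token 2: literal('T'). Output: "AT"
Token 3: backref(off=2, len=3) (overlapping!). Copied 'ATA' from pos 0. Output: "ATATA"
Token 4: literal('O'). Output: "ATATAO"
Token 5: backref(off=2, len=3). Buffer before: "ATATAO" (len 6)
  byte 1: read out[4]='A', append. Buffer now: "ATATAOA"
  byte 2: read out[5]='O', append. Buffer now: "ATATAOAO"
  byte 3: read out[6]='A', append. Buffer now: "ATATAOAOA"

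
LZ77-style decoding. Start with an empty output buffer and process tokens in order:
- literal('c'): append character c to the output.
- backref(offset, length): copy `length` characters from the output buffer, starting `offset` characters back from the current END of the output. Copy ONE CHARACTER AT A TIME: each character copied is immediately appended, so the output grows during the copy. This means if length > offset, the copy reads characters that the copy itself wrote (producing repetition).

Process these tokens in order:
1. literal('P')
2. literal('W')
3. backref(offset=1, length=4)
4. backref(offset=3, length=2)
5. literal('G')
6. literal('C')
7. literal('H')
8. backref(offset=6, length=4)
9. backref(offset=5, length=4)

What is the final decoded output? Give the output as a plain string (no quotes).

Answer: PWWWWWWWGCHWWWGHWWW

Derivation:
Token 1: literal('P'). Output: "P"
Token 2: literal('W'). Output: "PW"
Token 3: backref(off=1, len=4) (overlapping!). Copied 'WWWW' from pos 1. Output: "PWWWWW"
Token 4: backref(off=3, len=2). Copied 'WW' from pos 3. Output: "PWWWWWWW"
Token 5: literal('G'). Output: "PWWWWWWWG"
Token 6: literal('C'). Output: "PWWWWWWWGC"
Token 7: literal('H'). Output: "PWWWWWWWGCH"
Token 8: backref(off=6, len=4). Copied 'WWWG' from pos 5. Output: "PWWWWWWWGCHWWWG"
Token 9: backref(off=5, len=4). Copied 'HWWW' from pos 10. Output: "PWWWWWWWGCHWWWGHWWW"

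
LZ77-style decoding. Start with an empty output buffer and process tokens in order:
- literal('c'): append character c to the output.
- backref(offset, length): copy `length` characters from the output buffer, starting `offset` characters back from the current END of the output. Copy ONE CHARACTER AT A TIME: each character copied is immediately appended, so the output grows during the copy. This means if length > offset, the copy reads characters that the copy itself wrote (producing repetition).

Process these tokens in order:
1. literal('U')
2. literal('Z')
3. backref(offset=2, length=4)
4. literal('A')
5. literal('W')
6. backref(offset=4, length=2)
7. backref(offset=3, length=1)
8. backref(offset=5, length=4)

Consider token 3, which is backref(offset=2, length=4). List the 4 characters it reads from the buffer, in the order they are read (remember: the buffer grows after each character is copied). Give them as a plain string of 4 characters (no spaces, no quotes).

Answer: UZUZ

Derivation:
Token 1: literal('U'). Output: "U"
Token 2: literal('Z'). Output: "UZ"
Token 3: backref(off=2, len=4). Buffer before: "UZ" (len 2)
  byte 1: read out[0]='U', append. Buffer now: "UZU"
  byte 2: read out[1]='Z', append. Buffer now: "UZUZ"
  byte 3: read out[2]='U', append. Buffer now: "UZUZU"
  byte 4: read out[3]='Z', append. Buffer now: "UZUZUZ"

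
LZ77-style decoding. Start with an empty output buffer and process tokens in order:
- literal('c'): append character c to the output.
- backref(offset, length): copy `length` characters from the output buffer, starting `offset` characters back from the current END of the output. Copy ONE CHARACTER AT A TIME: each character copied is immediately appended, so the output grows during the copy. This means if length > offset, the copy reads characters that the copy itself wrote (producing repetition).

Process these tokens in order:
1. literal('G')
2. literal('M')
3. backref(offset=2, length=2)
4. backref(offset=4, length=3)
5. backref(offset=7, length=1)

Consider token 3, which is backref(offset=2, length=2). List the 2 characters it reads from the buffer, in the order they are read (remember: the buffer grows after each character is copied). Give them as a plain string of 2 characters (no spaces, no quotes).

Answer: GM

Derivation:
Token 1: literal('G'). Output: "G"
Token 2: literal('M'). Output: "GM"
Token 3: backref(off=2, len=2). Buffer before: "GM" (len 2)
  byte 1: read out[0]='G', append. Buffer now: "GMG"
  byte 2: read out[1]='M', append. Buffer now: "GMGM"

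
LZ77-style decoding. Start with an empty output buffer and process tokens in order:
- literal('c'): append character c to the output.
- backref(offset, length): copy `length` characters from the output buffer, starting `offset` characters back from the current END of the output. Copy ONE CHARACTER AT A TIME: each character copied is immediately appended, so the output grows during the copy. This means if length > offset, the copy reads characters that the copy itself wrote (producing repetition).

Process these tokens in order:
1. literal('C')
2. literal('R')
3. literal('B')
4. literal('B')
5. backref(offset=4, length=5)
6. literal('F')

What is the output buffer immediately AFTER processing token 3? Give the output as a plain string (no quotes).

Answer: CRB

Derivation:
Token 1: literal('C'). Output: "C"
Token 2: literal('R'). Output: "CR"
Token 3: literal('B'). Output: "CRB"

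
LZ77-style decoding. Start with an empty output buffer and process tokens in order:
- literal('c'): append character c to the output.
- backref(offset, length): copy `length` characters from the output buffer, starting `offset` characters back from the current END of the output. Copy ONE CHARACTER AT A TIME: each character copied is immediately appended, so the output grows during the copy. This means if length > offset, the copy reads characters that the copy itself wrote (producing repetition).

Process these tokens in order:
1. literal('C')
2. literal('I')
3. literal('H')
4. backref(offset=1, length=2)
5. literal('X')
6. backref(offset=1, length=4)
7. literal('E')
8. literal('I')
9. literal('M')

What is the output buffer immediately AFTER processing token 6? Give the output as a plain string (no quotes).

Answer: CIHHHXXXXX

Derivation:
Token 1: literal('C'). Output: "C"
Token 2: literal('I'). Output: "CI"
Token 3: literal('H'). Output: "CIH"
Token 4: backref(off=1, len=2) (overlapping!). Copied 'HH' from pos 2. Output: "CIHHH"
Token 5: literal('X'). Output: "CIHHHX"
Token 6: backref(off=1, len=4) (overlapping!). Copied 'XXXX' from pos 5. Output: "CIHHHXXXXX"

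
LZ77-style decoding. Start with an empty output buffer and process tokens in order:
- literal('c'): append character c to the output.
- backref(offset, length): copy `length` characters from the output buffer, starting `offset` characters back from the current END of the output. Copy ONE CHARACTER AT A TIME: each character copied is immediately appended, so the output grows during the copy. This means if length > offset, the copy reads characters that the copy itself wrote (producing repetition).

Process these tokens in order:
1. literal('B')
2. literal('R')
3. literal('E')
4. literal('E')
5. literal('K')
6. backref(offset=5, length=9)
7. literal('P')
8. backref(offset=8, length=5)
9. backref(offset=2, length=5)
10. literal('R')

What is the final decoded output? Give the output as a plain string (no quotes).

Answer: BREEKBREEKBREEPEEKBRBRBRBR

Derivation:
Token 1: literal('B'). Output: "B"
Token 2: literal('R'). Output: "BR"
Token 3: literal('E'). Output: "BRE"
Token 4: literal('E'). Output: "BREE"
Token 5: literal('K'). Output: "BREEK"
Token 6: backref(off=5, len=9) (overlapping!). Copied 'BREEKBREE' from pos 0. Output: "BREEKBREEKBREE"
Token 7: literal('P'). Output: "BREEKBREEKBREEP"
Token 8: backref(off=8, len=5). Copied 'EEKBR' from pos 7. Output: "BREEKBREEKBREEPEEKBR"
Token 9: backref(off=2, len=5) (overlapping!). Copied 'BRBRB' from pos 18. Output: "BREEKBREEKBREEPEEKBRBRBRB"
Token 10: literal('R'). Output: "BREEKBREEKBREEPEEKBRBRBRBR"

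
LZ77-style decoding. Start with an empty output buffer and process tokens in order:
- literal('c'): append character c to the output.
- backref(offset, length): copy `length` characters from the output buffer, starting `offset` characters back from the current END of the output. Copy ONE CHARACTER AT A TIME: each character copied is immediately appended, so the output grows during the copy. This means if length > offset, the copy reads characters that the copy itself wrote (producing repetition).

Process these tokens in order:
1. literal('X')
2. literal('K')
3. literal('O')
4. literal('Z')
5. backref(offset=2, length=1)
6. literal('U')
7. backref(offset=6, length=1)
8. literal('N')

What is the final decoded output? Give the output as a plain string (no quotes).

Token 1: literal('X'). Output: "X"
Token 2: literal('K'). Output: "XK"
Token 3: literal('O'). Output: "XKO"
Token 4: literal('Z'). Output: "XKOZ"
Token 5: backref(off=2, len=1). Copied 'O' from pos 2. Output: "XKOZO"
Token 6: literal('U'). Output: "XKOZOU"
Token 7: backref(off=6, len=1). Copied 'X' from pos 0. Output: "XKOZOUX"
Token 8: literal('N'). Output: "XKOZOUXN"

Answer: XKOZOUXN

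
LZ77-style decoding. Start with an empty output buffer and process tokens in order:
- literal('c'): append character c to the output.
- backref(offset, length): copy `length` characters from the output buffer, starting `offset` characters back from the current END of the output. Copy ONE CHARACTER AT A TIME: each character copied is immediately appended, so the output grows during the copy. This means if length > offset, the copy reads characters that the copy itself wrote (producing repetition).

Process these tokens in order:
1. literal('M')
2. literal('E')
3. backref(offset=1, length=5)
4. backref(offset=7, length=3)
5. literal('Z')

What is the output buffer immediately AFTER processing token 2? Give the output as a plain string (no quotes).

Answer: ME

Derivation:
Token 1: literal('M'). Output: "M"
Token 2: literal('E'). Output: "ME"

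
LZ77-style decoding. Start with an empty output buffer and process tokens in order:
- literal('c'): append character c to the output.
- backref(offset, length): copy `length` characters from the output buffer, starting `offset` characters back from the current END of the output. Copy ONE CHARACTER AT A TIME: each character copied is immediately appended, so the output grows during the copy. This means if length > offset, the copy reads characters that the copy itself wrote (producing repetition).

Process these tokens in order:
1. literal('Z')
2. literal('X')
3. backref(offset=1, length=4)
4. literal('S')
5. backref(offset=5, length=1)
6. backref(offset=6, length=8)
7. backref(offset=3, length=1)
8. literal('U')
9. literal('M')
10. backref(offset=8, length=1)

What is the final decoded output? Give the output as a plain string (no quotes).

Token 1: literal('Z'). Output: "Z"
Token 2: literal('X'). Output: "ZX"
Token 3: backref(off=1, len=4) (overlapping!). Copied 'XXXX' from pos 1. Output: "ZXXXXX"
Token 4: literal('S'). Output: "ZXXXXXS"
Token 5: backref(off=5, len=1). Copied 'X' from pos 2. Output: "ZXXXXXSX"
Token 6: backref(off=6, len=8) (overlapping!). Copied 'XXXXSXXX' from pos 2. Output: "ZXXXXXSXXXXXSXXX"
Token 7: backref(off=3, len=1). Copied 'X' from pos 13. Output: "ZXXXXXSXXXXXSXXXX"
Token 8: literal('U'). Output: "ZXXXXXSXXXXXSXXXXU"
Token 9: literal('M'). Output: "ZXXXXXSXXXXXSXXXXUM"
Token 10: backref(off=8, len=1). Copied 'X' from pos 11. Output: "ZXXXXXSXXXXXSXXXXUMX"

Answer: ZXXXXXSXXXXXSXXXXUMX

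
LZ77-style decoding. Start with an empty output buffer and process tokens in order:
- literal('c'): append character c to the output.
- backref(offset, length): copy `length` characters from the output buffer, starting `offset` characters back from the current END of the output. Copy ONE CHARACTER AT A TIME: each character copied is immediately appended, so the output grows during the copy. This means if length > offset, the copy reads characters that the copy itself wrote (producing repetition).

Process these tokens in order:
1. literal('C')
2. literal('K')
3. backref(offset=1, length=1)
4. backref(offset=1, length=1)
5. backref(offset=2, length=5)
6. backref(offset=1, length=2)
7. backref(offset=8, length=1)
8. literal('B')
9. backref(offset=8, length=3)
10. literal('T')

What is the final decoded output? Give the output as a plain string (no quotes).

Token 1: literal('C'). Output: "C"
Token 2: literal('K'). Output: "CK"
Token 3: backref(off=1, len=1). Copied 'K' from pos 1. Output: "CKK"
Token 4: backref(off=1, len=1). Copied 'K' from pos 2. Output: "CKKK"
Token 5: backref(off=2, len=5) (overlapping!). Copied 'KKKKK' from pos 2. Output: "CKKKKKKKK"
Token 6: backref(off=1, len=2) (overlapping!). Copied 'KK' from pos 8. Output: "CKKKKKKKKKK"
Token 7: backref(off=8, len=1). Copied 'K' from pos 3. Output: "CKKKKKKKKKKK"
Token 8: literal('B'). Output: "CKKKKKKKKKKKB"
Token 9: backref(off=8, len=3). Copied 'KKK' from pos 5. Output: "CKKKKKKKKKKKBKKK"
Token 10: literal('T'). Output: "CKKKKKKKKKKKBKKKT"

Answer: CKKKKKKKKKKKBKKKT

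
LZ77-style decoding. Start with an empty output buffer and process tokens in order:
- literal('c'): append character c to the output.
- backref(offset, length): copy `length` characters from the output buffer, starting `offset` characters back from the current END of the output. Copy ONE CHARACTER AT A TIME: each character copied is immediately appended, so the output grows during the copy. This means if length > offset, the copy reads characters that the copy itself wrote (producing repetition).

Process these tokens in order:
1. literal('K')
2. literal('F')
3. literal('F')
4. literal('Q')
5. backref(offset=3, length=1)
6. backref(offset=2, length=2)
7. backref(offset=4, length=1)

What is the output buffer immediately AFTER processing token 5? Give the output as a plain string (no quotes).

Answer: KFFQF

Derivation:
Token 1: literal('K'). Output: "K"
Token 2: literal('F'). Output: "KF"
Token 3: literal('F'). Output: "KFF"
Token 4: literal('Q'). Output: "KFFQ"
Token 5: backref(off=3, len=1). Copied 'F' from pos 1. Output: "KFFQF"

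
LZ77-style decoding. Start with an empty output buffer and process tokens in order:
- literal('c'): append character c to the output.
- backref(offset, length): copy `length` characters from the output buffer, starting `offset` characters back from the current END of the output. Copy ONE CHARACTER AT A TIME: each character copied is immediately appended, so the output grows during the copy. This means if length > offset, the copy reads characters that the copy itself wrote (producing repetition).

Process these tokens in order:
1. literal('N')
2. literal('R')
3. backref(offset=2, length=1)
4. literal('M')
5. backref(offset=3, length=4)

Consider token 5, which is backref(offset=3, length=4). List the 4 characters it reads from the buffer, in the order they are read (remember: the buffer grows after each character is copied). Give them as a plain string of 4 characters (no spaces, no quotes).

Answer: RNMR

Derivation:
Token 1: literal('N'). Output: "N"
Token 2: literal('R'). Output: "NR"
Token 3: backref(off=2, len=1). Copied 'N' from pos 0. Output: "NRN"
Token 4: literal('M'). Output: "NRNM"
Token 5: backref(off=3, len=4). Buffer before: "NRNM" (len 4)
  byte 1: read out[1]='R', append. Buffer now: "NRNMR"
  byte 2: read out[2]='N', append. Buffer now: "NRNMRN"
  byte 3: read out[3]='M', append. Buffer now: "NRNMRNM"
  byte 4: read out[4]='R', append. Buffer now: "NRNMRNMR"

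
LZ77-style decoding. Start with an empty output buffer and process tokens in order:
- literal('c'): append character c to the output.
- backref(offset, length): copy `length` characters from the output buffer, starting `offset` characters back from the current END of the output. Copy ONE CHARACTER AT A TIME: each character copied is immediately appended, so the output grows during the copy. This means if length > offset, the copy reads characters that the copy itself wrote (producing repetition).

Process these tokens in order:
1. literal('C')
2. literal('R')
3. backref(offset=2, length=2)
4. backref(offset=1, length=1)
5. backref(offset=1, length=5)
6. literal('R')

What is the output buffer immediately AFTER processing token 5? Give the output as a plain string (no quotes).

Answer: CRCRRRRRRR

Derivation:
Token 1: literal('C'). Output: "C"
Token 2: literal('R'). Output: "CR"
Token 3: backref(off=2, len=2). Copied 'CR' from pos 0. Output: "CRCR"
Token 4: backref(off=1, len=1). Copied 'R' from pos 3. Output: "CRCRR"
Token 5: backref(off=1, len=5) (overlapping!). Copied 'RRRRR' from pos 4. Output: "CRCRRRRRRR"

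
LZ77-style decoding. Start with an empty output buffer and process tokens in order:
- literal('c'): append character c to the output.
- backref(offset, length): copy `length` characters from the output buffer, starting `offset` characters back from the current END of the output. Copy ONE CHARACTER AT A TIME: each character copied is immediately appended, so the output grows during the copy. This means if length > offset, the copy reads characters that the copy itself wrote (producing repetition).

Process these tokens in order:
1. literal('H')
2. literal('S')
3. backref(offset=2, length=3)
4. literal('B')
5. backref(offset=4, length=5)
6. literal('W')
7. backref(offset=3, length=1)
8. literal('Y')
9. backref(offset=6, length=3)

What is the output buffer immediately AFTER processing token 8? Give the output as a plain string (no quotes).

Answer: HSHSHBHSHBHWBY

Derivation:
Token 1: literal('H'). Output: "H"
Token 2: literal('S'). Output: "HS"
Token 3: backref(off=2, len=3) (overlapping!). Copied 'HSH' from pos 0. Output: "HSHSH"
Token 4: literal('B'). Output: "HSHSHB"
Token 5: backref(off=4, len=5) (overlapping!). Copied 'HSHBH' from pos 2. Output: "HSHSHBHSHBH"
Token 6: literal('W'). Output: "HSHSHBHSHBHW"
Token 7: backref(off=3, len=1). Copied 'B' from pos 9. Output: "HSHSHBHSHBHWB"
Token 8: literal('Y'). Output: "HSHSHBHSHBHWBY"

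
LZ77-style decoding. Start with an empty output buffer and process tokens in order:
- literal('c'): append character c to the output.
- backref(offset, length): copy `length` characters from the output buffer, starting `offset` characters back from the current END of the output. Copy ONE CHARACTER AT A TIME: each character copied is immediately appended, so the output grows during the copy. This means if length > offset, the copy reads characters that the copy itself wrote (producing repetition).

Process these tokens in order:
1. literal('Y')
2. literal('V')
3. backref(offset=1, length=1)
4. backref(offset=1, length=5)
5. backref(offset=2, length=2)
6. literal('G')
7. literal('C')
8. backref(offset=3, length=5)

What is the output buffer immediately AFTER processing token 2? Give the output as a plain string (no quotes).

Answer: YV

Derivation:
Token 1: literal('Y'). Output: "Y"
Token 2: literal('V'). Output: "YV"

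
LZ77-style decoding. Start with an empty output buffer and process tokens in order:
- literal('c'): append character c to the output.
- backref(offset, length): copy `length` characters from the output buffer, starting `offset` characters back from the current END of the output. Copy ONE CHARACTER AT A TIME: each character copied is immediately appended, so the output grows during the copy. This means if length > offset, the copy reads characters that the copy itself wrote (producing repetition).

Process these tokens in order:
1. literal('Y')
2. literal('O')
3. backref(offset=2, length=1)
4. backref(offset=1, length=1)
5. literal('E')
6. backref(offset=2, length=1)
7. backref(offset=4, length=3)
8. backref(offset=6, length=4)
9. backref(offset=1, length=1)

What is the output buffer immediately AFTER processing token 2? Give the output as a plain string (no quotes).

Answer: YO

Derivation:
Token 1: literal('Y'). Output: "Y"
Token 2: literal('O'). Output: "YO"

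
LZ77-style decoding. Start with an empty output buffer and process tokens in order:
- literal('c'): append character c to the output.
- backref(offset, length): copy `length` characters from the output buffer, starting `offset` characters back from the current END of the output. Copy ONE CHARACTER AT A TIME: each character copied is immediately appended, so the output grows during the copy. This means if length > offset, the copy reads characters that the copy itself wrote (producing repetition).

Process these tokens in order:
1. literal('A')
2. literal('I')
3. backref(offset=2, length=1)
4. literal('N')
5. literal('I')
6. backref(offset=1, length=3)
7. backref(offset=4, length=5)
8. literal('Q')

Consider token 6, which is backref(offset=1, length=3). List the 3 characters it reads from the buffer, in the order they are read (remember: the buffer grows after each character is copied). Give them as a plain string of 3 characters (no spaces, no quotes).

Token 1: literal('A'). Output: "A"
Token 2: literal('I'). Output: "AI"
Token 3: backref(off=2, len=1). Copied 'A' from pos 0. Output: "AIA"
Token 4: literal('N'). Output: "AIAN"
Token 5: literal('I'). Output: "AIANI"
Token 6: backref(off=1, len=3). Buffer before: "AIANI" (len 5)
  byte 1: read out[4]='I', append. Buffer now: "AIANII"
  byte 2: read out[5]='I', append. Buffer now: "AIANIII"
  byte 3: read out[6]='I', append. Buffer now: "AIANIIII"

Answer: III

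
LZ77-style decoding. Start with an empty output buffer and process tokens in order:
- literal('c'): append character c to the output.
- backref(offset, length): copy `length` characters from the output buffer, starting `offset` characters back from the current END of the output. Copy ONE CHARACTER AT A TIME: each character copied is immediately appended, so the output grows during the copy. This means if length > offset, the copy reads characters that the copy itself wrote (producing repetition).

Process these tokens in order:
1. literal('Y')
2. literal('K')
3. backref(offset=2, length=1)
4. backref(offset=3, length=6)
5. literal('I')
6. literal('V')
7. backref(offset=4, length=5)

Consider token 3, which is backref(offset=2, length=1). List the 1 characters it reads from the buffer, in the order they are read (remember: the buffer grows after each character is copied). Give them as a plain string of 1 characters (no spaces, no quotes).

Answer: Y

Derivation:
Token 1: literal('Y'). Output: "Y"
Token 2: literal('K'). Output: "YK"
Token 3: backref(off=2, len=1). Buffer before: "YK" (len 2)
  byte 1: read out[0]='Y', append. Buffer now: "YKY"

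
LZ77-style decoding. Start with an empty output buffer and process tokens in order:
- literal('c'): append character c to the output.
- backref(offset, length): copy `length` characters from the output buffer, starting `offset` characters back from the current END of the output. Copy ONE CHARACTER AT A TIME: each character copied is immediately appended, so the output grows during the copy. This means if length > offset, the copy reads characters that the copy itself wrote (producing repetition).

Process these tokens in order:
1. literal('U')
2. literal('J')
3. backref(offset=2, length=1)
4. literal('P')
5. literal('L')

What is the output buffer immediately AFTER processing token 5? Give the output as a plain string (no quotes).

Answer: UJUPL

Derivation:
Token 1: literal('U'). Output: "U"
Token 2: literal('J'). Output: "UJ"
Token 3: backref(off=2, len=1). Copied 'U' from pos 0. Output: "UJU"
Token 4: literal('P'). Output: "UJUP"
Token 5: literal('L'). Output: "UJUPL"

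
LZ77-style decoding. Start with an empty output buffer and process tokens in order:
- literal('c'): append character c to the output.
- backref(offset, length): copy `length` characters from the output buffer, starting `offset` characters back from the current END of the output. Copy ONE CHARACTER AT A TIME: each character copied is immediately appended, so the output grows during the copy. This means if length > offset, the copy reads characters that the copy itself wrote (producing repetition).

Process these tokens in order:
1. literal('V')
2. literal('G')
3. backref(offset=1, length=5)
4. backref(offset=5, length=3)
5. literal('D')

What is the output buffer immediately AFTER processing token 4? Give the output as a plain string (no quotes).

Token 1: literal('V'). Output: "V"
Token 2: literal('G'). Output: "VG"
Token 3: backref(off=1, len=5) (overlapping!). Copied 'GGGGG' from pos 1. Output: "VGGGGGG"
Token 4: backref(off=5, len=3). Copied 'GGG' from pos 2. Output: "VGGGGGGGGG"

Answer: VGGGGGGGGG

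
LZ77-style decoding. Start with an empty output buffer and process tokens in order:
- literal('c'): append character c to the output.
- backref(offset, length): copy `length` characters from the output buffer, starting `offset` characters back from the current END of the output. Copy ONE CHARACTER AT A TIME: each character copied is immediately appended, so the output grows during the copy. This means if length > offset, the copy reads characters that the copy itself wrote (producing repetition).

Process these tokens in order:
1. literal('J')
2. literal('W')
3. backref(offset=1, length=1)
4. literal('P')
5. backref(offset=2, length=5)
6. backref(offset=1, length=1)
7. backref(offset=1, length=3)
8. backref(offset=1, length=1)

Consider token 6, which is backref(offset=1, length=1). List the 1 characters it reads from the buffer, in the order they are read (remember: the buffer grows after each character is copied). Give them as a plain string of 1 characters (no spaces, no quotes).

Token 1: literal('J'). Output: "J"
Token 2: literal('W'). Output: "JW"
Token 3: backref(off=1, len=1). Copied 'W' from pos 1. Output: "JWW"
Token 4: literal('P'). Output: "JWWP"
Token 5: backref(off=2, len=5) (overlapping!). Copied 'WPWPW' from pos 2. Output: "JWWPWPWPW"
Token 6: backref(off=1, len=1). Buffer before: "JWWPWPWPW" (len 9)
  byte 1: read out[8]='W', append. Buffer now: "JWWPWPWPWW"

Answer: W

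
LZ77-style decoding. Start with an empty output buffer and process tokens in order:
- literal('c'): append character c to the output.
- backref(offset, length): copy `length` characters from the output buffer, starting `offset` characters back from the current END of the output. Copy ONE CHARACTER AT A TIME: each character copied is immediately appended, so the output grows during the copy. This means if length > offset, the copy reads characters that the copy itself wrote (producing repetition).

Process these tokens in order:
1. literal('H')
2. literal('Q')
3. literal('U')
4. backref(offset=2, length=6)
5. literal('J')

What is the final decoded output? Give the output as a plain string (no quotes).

Answer: HQUQUQUQUJ

Derivation:
Token 1: literal('H'). Output: "H"
Token 2: literal('Q'). Output: "HQ"
Token 3: literal('U'). Output: "HQU"
Token 4: backref(off=2, len=6) (overlapping!). Copied 'QUQUQU' from pos 1. Output: "HQUQUQUQU"
Token 5: literal('J'). Output: "HQUQUQUQUJ"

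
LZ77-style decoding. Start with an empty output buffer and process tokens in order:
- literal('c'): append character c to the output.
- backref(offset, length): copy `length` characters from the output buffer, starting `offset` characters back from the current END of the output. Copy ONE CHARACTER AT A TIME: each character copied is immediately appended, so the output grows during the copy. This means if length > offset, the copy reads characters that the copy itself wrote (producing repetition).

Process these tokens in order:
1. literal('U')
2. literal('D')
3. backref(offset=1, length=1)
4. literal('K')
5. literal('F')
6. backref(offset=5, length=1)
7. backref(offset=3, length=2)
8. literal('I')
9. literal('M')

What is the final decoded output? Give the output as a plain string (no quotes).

Answer: UDDKFUKFIM

Derivation:
Token 1: literal('U'). Output: "U"
Token 2: literal('D'). Output: "UD"
Token 3: backref(off=1, len=1). Copied 'D' from pos 1. Output: "UDD"
Token 4: literal('K'). Output: "UDDK"
Token 5: literal('F'). Output: "UDDKF"
Token 6: backref(off=5, len=1). Copied 'U' from pos 0. Output: "UDDKFU"
Token 7: backref(off=3, len=2). Copied 'KF' from pos 3. Output: "UDDKFUKF"
Token 8: literal('I'). Output: "UDDKFUKFI"
Token 9: literal('M'). Output: "UDDKFUKFIM"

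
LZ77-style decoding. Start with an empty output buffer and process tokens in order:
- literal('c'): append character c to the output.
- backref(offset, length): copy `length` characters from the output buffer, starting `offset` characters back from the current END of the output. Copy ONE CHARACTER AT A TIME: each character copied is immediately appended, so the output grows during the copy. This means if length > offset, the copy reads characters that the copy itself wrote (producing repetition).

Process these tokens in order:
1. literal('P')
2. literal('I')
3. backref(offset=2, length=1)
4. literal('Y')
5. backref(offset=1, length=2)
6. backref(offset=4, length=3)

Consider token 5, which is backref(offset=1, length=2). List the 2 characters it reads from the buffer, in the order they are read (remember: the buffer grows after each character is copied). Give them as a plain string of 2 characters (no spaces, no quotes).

Token 1: literal('P'). Output: "P"
Token 2: literal('I'). Output: "PI"
Token 3: backref(off=2, len=1). Copied 'P' from pos 0. Output: "PIP"
Token 4: literal('Y'). Output: "PIPY"
Token 5: backref(off=1, len=2). Buffer before: "PIPY" (len 4)
  byte 1: read out[3]='Y', append. Buffer now: "PIPYY"
  byte 2: read out[4]='Y', append. Buffer now: "PIPYYY"

Answer: YY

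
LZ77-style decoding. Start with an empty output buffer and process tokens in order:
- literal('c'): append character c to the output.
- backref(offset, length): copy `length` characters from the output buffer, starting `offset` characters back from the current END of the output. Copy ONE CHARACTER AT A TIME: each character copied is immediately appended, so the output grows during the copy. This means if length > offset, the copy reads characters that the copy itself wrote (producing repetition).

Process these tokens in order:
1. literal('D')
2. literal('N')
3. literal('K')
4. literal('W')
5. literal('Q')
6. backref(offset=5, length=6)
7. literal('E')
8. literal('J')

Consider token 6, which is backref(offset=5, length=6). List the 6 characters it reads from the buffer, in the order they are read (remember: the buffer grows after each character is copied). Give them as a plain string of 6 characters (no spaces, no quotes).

Answer: DNKWQD

Derivation:
Token 1: literal('D'). Output: "D"
Token 2: literal('N'). Output: "DN"
Token 3: literal('K'). Output: "DNK"
Token 4: literal('W'). Output: "DNKW"
Token 5: literal('Q'). Output: "DNKWQ"
Token 6: backref(off=5, len=6). Buffer before: "DNKWQ" (len 5)
  byte 1: read out[0]='D', append. Buffer now: "DNKWQD"
  byte 2: read out[1]='N', append. Buffer now: "DNKWQDN"
  byte 3: read out[2]='K', append. Buffer now: "DNKWQDNK"
  byte 4: read out[3]='W', append. Buffer now: "DNKWQDNKW"
  byte 5: read out[4]='Q', append. Buffer now: "DNKWQDNKWQ"
  byte 6: read out[5]='D', append. Buffer now: "DNKWQDNKWQD"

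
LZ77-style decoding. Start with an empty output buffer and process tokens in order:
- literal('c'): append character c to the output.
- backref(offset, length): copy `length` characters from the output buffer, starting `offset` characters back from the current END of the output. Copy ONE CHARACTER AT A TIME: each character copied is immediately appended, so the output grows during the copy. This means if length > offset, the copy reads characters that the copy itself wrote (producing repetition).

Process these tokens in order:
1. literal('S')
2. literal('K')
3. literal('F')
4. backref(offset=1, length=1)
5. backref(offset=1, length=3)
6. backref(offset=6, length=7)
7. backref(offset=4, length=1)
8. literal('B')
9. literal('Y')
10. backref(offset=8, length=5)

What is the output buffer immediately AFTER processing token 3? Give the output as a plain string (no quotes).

Answer: SKF

Derivation:
Token 1: literal('S'). Output: "S"
Token 2: literal('K'). Output: "SK"
Token 3: literal('F'). Output: "SKF"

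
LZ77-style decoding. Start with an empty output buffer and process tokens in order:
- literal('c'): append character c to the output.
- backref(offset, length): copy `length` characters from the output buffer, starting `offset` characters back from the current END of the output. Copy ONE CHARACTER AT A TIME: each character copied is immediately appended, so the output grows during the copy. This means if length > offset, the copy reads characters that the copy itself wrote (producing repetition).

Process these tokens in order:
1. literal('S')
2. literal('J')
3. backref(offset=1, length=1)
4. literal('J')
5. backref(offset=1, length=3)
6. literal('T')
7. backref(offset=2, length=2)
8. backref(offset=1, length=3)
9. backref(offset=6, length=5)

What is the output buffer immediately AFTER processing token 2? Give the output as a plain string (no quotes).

Token 1: literal('S'). Output: "S"
Token 2: literal('J'). Output: "SJ"

Answer: SJ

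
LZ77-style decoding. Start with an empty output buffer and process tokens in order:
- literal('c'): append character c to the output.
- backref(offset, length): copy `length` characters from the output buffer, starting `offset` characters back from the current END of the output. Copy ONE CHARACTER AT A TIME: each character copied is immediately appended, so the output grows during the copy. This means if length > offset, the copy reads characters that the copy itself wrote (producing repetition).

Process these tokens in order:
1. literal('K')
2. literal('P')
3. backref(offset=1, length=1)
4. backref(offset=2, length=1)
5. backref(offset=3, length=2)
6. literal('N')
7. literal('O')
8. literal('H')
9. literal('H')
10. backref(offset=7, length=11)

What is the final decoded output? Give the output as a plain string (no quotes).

Answer: KPPPPPNOHHPPPNOHHPPPN

Derivation:
Token 1: literal('K'). Output: "K"
Token 2: literal('P'). Output: "KP"
Token 3: backref(off=1, len=1). Copied 'P' from pos 1. Output: "KPP"
Token 4: backref(off=2, len=1). Copied 'P' from pos 1. Output: "KPPP"
Token 5: backref(off=3, len=2). Copied 'PP' from pos 1. Output: "KPPPPP"
Token 6: literal('N'). Output: "KPPPPPN"
Token 7: literal('O'). Output: "KPPPPPNO"
Token 8: literal('H'). Output: "KPPPPPNOH"
Token 9: literal('H'). Output: "KPPPPPNOHH"
Token 10: backref(off=7, len=11) (overlapping!). Copied 'PPPNOHHPPPN' from pos 3. Output: "KPPPPPNOHHPPPNOHHPPPN"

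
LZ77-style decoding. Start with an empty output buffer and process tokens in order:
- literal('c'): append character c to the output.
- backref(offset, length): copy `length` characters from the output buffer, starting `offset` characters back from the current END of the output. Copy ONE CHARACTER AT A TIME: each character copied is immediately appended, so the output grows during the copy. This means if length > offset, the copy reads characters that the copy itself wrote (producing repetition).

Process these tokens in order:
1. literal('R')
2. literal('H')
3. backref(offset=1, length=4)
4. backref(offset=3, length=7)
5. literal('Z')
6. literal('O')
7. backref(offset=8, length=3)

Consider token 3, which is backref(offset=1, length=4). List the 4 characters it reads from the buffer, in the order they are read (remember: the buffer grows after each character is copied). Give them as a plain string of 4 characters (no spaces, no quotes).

Answer: HHHH

Derivation:
Token 1: literal('R'). Output: "R"
Token 2: literal('H'). Output: "RH"
Token 3: backref(off=1, len=4). Buffer before: "RH" (len 2)
  byte 1: read out[1]='H', append. Buffer now: "RHH"
  byte 2: read out[2]='H', append. Buffer now: "RHHH"
  byte 3: read out[3]='H', append. Buffer now: "RHHHH"
  byte 4: read out[4]='H', append. Buffer now: "RHHHHH"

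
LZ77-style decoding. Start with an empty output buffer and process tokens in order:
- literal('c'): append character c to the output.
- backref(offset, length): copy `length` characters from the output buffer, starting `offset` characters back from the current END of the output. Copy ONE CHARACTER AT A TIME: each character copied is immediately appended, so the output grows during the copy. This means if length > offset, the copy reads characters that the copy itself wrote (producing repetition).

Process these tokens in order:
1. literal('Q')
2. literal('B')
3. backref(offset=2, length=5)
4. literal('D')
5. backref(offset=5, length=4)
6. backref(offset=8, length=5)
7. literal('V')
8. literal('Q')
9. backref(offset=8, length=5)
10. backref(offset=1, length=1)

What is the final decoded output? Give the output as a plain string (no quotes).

Answer: QBQBQBQDBQBQQBQDBVQQQBQDD

Derivation:
Token 1: literal('Q'). Output: "Q"
Token 2: literal('B'). Output: "QB"
Token 3: backref(off=2, len=5) (overlapping!). Copied 'QBQBQ' from pos 0. Output: "QBQBQBQ"
Token 4: literal('D'). Output: "QBQBQBQD"
Token 5: backref(off=5, len=4). Copied 'BQBQ' from pos 3. Output: "QBQBQBQDBQBQ"
Token 6: backref(off=8, len=5). Copied 'QBQDB' from pos 4. Output: "QBQBQBQDBQBQQBQDB"
Token 7: literal('V'). Output: "QBQBQBQDBQBQQBQDBV"
Token 8: literal('Q'). Output: "QBQBQBQDBQBQQBQDBVQ"
Token 9: backref(off=8, len=5). Copied 'QQBQD' from pos 11. Output: "QBQBQBQDBQBQQBQDBVQQQBQD"
Token 10: backref(off=1, len=1). Copied 'D' from pos 23. Output: "QBQBQBQDBQBQQBQDBVQQQBQDD"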